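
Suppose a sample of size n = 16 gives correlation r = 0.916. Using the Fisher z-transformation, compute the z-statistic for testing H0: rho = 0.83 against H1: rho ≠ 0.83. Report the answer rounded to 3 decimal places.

z_r = atanh(0.916) = 1.563589,  z_0 = atanh(0.83) = 1.188136
SE = 1/√(n−3) = 1/√13 = 0.277350
z = (z_r − z_0)/SE = (1.563589 − 1.188136) / 0.277350 = 0.375453 / 0.277350 = 1.354

1.354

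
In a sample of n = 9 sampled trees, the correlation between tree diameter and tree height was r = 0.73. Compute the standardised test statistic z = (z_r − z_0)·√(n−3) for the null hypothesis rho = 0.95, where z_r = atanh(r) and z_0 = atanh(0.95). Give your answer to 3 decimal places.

z_r = atanh(0.73) = 0.928727,  z_0 = atanh(0.95) = 1.831781
SE = 1/√(n−3) = 1/√6 = 0.408248
z = (z_r − z_0)/SE = (0.928727 − 1.831781) / 0.408248 = -0.903054 / 0.408248 = -2.212

-2.212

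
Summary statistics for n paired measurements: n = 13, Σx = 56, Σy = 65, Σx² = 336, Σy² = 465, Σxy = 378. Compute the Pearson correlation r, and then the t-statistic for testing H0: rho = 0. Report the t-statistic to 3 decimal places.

5.370

Numerator: nΣxy − (Σx)(Σy) = 13·378 − (56)(65) = 1274
Denominator: √[(nΣx²−(Σx)²)(nΣy²−(Σy)²)]
  nΣx²−(Σx)² = 13·336 − 3136 = 1232;  nΣy²−(Σy)² = 13·465 − 4225 = 1820
  √(1232·1820) = √2242240 = 1497.4111
r = 1274 / 1497.4111 = 0.8508
t = r·√(n−2)/√(1−r²) = 0.8508·√11 / √(1−0.723861) = 2.821784 / 0.525489 = 5.370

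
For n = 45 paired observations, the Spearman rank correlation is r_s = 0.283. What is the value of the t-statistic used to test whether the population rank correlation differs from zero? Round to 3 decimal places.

t = r_s·√(n−2) / √(1−r_s²) with r_s = 0.283, n = 45
  = 0.283·√43 / √(1 − 0.080089)
  = 0.283·6.557439 / 0.959120
  = 1.855755 / 0.959120 = 1.935

1.935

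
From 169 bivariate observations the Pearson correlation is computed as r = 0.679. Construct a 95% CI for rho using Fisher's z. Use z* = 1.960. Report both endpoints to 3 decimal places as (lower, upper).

z_r = atanh(0.679) = 0.827256;  SE = 1/√(n−3) = 1/√166 = 0.077615
z-limits: 0.827256 ± 1.960·0.077615 = 0.827256 ± 0.152125 = [0.675131, 0.979381]
ρ-limits: (tanh 0.675131, tanh 0.979381) = (0.588, 0.753)

(0.588, 0.753)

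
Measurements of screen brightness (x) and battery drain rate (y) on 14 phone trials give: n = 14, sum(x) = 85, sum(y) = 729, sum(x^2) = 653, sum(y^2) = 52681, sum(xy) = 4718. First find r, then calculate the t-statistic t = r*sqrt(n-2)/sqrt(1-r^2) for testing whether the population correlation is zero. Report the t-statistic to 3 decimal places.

0.728

Numerator: nΣxy − (Σx)(Σy) = 14·4718 − (85)(729) = 4087
Denominator: √[(nΣx²−(Σx)²)(nΣy²−(Σy)²)]
  nΣx²−(Σx)² = 14·653 − 7225 = 1917;  nΣy²−(Σy)² = 14·52681 − 531441 = 206093
  √(1917·206093) = √395080281 = 19876.6265
r = 4087 / 19876.6265 = 0.2056
t = r·√(n−2)/√(1−r²) = 0.2056·√12 / √(1−0.042271) = 0.712219 / 0.978636 = 0.728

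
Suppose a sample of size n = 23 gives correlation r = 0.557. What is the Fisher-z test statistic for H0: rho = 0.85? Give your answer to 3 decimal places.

Fisher z: atanh(0.557) = 0.628473, atanh(0.85) = 1.256153
z = (z_r − z_0)·√(n−3) = (0.628473 − 1.256153)·√20 = -0.627680 · 4.472136 = -2.807

-2.807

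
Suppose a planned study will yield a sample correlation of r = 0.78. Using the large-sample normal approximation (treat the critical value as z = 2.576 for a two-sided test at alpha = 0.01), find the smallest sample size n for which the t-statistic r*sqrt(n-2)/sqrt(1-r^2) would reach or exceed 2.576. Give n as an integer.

r√(n−2)/√(1−r²) ≥ 2.576  ⇔  n−2 ≥ (2.576)²·(1−r²)/r²
(1−r²)/r² = (1−0.6084)/0.6084 = 0.6437
n ≥ 2 + 6.635776·0.6437 = 2 + 4.2714 = 6.2714
⌈6.2714⌉ = 7

7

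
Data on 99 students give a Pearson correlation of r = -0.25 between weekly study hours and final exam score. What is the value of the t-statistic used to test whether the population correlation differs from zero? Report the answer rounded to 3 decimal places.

-2.543

1 − r² = 1 − 0.0625 = 0.9375;  √(1−r²) = 0.968246
√(n−2) = √97 = 9.848858
t = r·√(n−2)/√(1−r²) = -0.25 · 9.848858 / 0.968246 = -2.543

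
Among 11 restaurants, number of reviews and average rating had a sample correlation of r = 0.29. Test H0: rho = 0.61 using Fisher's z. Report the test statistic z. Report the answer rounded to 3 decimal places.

Fisher z: atanh(0.29) = 0.298566, atanh(0.61) = 0.708921
z = (z_r − z_0)·√(n−3) = (0.298566 − 0.708921)·√8 = -0.410355 · 2.828427 = -1.161

-1.161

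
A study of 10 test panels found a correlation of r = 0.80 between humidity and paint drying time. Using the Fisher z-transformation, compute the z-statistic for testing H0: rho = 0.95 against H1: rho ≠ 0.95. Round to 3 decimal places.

-1.940

z_r = atanh(0.80) = 1.098612,  z_0 = atanh(0.95) = 1.831781
SE = 1/√(n−3) = 1/√7 = 0.377964
z = (z_r − z_0)/SE = (1.098612 − 1.831781) / 0.377964 = -0.733169 / 0.377964 = -1.940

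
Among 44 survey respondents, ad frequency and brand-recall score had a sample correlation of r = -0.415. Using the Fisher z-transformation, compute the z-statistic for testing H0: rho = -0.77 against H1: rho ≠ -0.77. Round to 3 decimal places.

Fisher z: atanh(-0.415) = -0.441636, atanh(-0.77) = -1.020328
z = (z_r − z_0)·√(n−3) = (-0.441636 − (-1.020328))·√41 = 0.578692 · 6.403124 = 3.705

3.705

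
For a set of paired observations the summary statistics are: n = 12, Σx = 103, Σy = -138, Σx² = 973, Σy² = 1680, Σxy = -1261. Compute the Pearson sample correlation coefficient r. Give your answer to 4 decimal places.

Numerator: nΣxy − (Σx)(Σy) = 12·(-1261) − (103)(-138) = -918
Denominator: √[(nΣx²−(Σx)²)(nΣy²−(Σy)²)]
  nΣx²−(Σx)² = 12·973 − 10609 = 1067;  nΣy²−(Σy)² = 12·1680 − 19044 = 1116
  √(1067·1116) = √1190772 = 1091.2250
r = -918 / 1091.2250 = -0.8413

-0.8413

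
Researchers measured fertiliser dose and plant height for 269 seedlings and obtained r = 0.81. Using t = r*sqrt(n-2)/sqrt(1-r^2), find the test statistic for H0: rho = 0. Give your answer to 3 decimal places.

22.570

t = r·√(n−2) / √(1−r²) with r = 0.81, n = 269
  = 0.81·√267 / √(1 − 0.6561)
  = 0.81·16.340135 / 0.586430
  = 13.235509 / 0.586430 = 22.570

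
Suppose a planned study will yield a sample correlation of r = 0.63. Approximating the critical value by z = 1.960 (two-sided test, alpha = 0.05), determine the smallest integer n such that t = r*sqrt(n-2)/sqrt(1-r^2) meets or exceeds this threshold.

Need r·√(n−2)/√(1−r²) ≥ 1.960
√(n−2) ≥ 1.960·√(1−0.3969) / 0.63 = 1.960·0.776595 / 0.63 = 2.4161
n−2 ≥ 5.8375  ⇒  n ≥ 7.8375
Smallest integer n = 8

8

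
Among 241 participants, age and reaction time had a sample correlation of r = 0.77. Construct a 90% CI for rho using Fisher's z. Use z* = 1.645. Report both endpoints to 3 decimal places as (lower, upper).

Fisher z: z_r = atanh(r) = ½·ln((1+0.77)/(1−0.77)) = 1.020328
SE(z) = 1/√(n−3) = 1/√238 = 0.064820
90% ⇒ z* = 1.645; margin = 1.645·0.064820 = 0.106629
CI on z-scale: (0.913699, 1.126957)
Back-transform: tanh(0.913699) = 0.722903, tanh(1.126957) = 0.809975

(0.723, 0.810)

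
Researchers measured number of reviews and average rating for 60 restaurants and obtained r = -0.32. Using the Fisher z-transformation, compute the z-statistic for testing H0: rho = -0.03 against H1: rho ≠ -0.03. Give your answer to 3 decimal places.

z_r = atanh(-0.32) = -0.331647,  z_0 = atanh(-0.03) = -0.030009
SE = 1/√(n−3) = 1/√57 = 0.132453
z = (z_r − z_0)/SE = (-0.331647 − (-0.030009)) / 0.132453 = -0.301638 / 0.132453 = -2.277

-2.277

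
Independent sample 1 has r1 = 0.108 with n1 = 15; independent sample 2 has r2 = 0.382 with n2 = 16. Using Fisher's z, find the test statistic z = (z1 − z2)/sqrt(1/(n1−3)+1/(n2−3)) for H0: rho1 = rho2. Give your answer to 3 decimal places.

z1 = atanh(0.108) = 0.108423,  z2 = atanh(0.382) = 0.402399
SE = √(1/(n1−3) + 1/(n2−3)) = √(1/12 + 1/13) = √(0.0833333 + 0.0769231) = √0.1602564 = 0.400320
z = (z1 − z2)/SE = (0.108423 − 0.402399) / 0.400320 = -0.293976 / 0.400320 = -0.734

-0.734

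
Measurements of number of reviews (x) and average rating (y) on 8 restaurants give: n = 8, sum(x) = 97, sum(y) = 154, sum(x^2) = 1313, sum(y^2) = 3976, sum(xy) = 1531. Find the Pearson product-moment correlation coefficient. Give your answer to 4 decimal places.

Numerator: nΣxy − (Σx)(Σy) = 8·1531 − (97)(154) = -2690
Denominator: √[(nΣx²−(Σx)²)(nΣy²−(Σy)²)]
  nΣx²−(Σx)² = 8·1313 − 9409 = 1095;  nΣy²−(Σy)² = 8·3976 − 23716 = 8092
  √(1095·8092) = √8860740 = 2976.6995
r = -2690 / 2976.6995 = -0.9037

-0.9037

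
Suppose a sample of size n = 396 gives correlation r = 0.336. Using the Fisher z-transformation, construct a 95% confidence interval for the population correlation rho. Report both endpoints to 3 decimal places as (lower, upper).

(0.246, 0.421)

Fisher z: z_r = atanh(r) = ½·ln((1+0.336)/(1−0.336)) = 0.349577
SE(z) = 1/√(n−3) = 1/√393 = 0.050443
95% ⇒ z* = 1.960; margin = 1.960·0.050443 = 0.098868
CI on z-scale: (0.250709, 0.448445)
Back-transform: tanh(0.250709) = 0.245585, tanh(0.448445) = 0.420620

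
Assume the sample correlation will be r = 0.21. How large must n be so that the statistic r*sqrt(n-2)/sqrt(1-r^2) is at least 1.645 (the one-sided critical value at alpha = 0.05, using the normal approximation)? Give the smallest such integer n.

61

Need r·√(n−2)/√(1−r²) ≥ 1.645
√(n−2) ≥ 1.645·√(1−0.0441) / 0.21 = 1.645·0.977701 / 0.21 = 7.6587
n−2 ≥ 58.6557  ⇒  n ≥ 60.6557
Smallest integer n = 61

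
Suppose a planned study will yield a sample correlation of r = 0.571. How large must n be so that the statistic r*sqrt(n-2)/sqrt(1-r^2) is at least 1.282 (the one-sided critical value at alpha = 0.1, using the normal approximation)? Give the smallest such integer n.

r√(n−2)/√(1−r²) ≥ 1.282  ⇔  n−2 ≥ (1.282)²·(1−r²)/r²
(1−r²)/r² = (1−0.326041)/0.326041 = 2.0671
n ≥ 2 + 1.643524·2.0671 = 2 + 3.3973 = 5.3973
⌈5.3973⌉ = 6

6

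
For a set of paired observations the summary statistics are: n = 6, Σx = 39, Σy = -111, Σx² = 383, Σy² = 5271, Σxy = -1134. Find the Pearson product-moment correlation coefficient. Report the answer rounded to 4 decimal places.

S_xy = nΣxy − ΣxΣy = 6·(-1134) − 39·(-111) = -6804 − (-4329) = -2475
S_xx = nΣx² − (Σx)² = 6·383 − 39² = 2298 − 1521 = 777
S_yy = nΣy² − (Σy)² = 6·5271 − (-111)² = 31626 − 12321 = 19305
r = S_xy / √(S_xx·S_yy) = -2475 / √(777·19305) = -2475 / √14999985 = -2475 / 3872.9814 = -0.6390

-0.6390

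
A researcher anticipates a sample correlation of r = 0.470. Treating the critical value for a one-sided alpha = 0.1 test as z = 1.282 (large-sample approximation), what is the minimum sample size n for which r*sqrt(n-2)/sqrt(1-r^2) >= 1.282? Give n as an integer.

8

Need r·√(n−2)/√(1−r²) ≥ 1.282
√(n−2) ≥ 1.282·√(1−0.220900) / 0.470 = 1.282·0.882666 / 0.470 = 2.4076
n−2 ≥ 5.7965  ⇒  n ≥ 7.7965
Smallest integer n = 8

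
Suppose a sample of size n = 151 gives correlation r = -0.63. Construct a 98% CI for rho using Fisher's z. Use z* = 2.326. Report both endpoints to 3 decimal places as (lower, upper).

(-0.732, -0.501)

Fisher z: z_r = atanh(r) = ½·ln((1+(-0.63))/(1−(-0.63))) = -0.741416
SE(z) = 1/√(n−3) = 1/√148 = 0.082199
98% ⇒ z* = 2.326; margin = 2.326·0.082199 = 0.191195
CI on z-scale: (-0.932611, -0.550221)
Back-transform: tanh(-0.932611) = -0.731809, tanh(-0.550221) = -0.500686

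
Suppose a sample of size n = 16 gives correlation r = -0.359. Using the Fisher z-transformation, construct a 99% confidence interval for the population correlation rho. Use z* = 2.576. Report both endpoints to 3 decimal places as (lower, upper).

Fisher z: z_r = atanh(r) = ½·ln((1+(-0.359))/(1−(-0.359))) = -0.375737
SE(z) = 1/√(n−3) = 1/√13 = 0.277350
99% ⇒ z* = 2.576; margin = 2.576·0.277350 = 0.714454
CI on z-scale: (-1.090191, 0.338717)
Back-transform: tanh(-1.090191) = -0.796948, tanh(0.338717) = 0.326332

(-0.797, 0.326)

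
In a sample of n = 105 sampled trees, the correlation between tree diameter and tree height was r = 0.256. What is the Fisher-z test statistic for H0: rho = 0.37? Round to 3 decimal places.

Fisher z: atanh(0.256) = 0.261823, atanh(0.37) = 0.388423
z = (z_r − z_0)·√(n−3) = (0.261823 − 0.388423)·√102 = -0.126600 · 10.099505 = -1.279

-1.279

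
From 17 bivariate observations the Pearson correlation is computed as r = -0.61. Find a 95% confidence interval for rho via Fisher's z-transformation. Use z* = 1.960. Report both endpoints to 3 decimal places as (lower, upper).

Fisher z: z_r = atanh(r) = ½·ln((1+(-0.61))/(1−(-0.61))) = -0.708921
SE(z) = 1/√(n−3) = 1/√14 = 0.267261
95% ⇒ z* = 1.960; margin = 1.960·0.267261 = 0.523832
CI on z-scale: (-1.232753, -0.185089)
Back-transform: tanh(-1.232753) = -0.843376, tanh(-0.185089) = -0.183004

(-0.843, -0.183)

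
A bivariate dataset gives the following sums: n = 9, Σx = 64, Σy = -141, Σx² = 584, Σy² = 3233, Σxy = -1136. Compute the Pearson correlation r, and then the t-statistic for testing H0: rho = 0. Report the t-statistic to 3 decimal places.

-1.044

Numerator: nΣxy − (Σx)(Σy) = 9·(-1136) − (64)(-141) = -1200
Denominator: √[(nΣx²−(Σx)²)(nΣy²−(Σy)²)]
  nΣx²−(Σx)² = 9·584 − 4096 = 1160;  nΣy²−(Σy)² = 9·3233 − 19881 = 9216
  √(1160·9216) = √10690560 = 3269.6422
r = -1200 / 3269.6422 = -0.3670
t = r·√(n−2)/√(1−r²) = -0.3670·√7 / √(1−0.134689) = -0.970991 / 0.930221 = -1.044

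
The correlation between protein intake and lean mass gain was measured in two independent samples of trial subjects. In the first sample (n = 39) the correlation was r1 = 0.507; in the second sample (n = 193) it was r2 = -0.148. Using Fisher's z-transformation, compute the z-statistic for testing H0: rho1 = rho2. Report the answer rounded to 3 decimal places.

z1 = atanh(0.507) = 0.558684,  z2 = atanh(-0.148) = -0.149095
SE = √(1/(n1−3) + 1/(n2−3)) = √(1/36 + 1/190) = √(0.0277778 + 0.0052632) = √0.0330410 = 0.181772
z = (z1 − z2)/SE = (0.558684 − (-0.149095)) / 0.181772 = 0.707779 / 0.181772 = 3.894

3.894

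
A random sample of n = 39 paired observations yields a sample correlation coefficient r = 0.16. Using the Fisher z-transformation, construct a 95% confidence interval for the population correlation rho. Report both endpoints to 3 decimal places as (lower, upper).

Fisher z: z_r = atanh(r) = ½·ln((1+0.16)/(1−0.16)) = 0.161387
SE(z) = 1/√(n−3) = 1/√36 = 0.166667
95% ⇒ z* = 1.960; margin = 1.960·0.166667 = 0.326667
CI on z-scale: (-0.165280, 0.488054)
Back-transform: tanh(-0.165280) = -0.163791, tanh(0.488054) = 0.452671

(-0.164, 0.453)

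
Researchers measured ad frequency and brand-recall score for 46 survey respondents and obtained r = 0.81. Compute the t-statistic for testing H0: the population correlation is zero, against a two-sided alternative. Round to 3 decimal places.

t = r·√(n−2) / √(1−r²) with r = 0.81, n = 46
  = 0.81·√44 / √(1 − 0.6561)
  = 0.81·6.633250 / 0.586430
  = 5.372933 / 0.586430 = 9.162

9.162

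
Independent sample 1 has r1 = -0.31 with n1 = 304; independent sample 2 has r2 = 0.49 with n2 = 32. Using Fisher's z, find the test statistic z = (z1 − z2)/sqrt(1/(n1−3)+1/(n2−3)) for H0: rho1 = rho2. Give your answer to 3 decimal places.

-4.406

Fisher z-transforms: z1 = atanh(-0.31) = -0.320545, z2 = atanh(0.49) = 0.536060; difference d = -0.856605
Var(d) = 1/301 + 1/29 = 0.0033223 + 0.0344828 = 0.0378051
z = d/√Var(d) = -0.856605 / √0.0378051 = -0.856605 / 0.194435 = -4.406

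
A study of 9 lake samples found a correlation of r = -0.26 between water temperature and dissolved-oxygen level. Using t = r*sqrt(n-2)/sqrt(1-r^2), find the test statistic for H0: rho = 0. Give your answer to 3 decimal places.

-0.712

t = r·√(n−2) / √(1−r²) with r = -0.26, n = 9
  = -0.26·√7 / √(1 − 0.0676)
  = -0.26·2.645751 / 0.965609
  = -0.687895 / 0.965609 = -0.712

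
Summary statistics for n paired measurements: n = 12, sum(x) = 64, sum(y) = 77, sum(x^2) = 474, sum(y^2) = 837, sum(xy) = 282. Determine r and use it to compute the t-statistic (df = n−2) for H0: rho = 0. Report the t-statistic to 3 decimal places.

S_xy = nΣxy − ΣxΣy = 12·282 − 64·77 = 3384 − 4928 = -1544
S_xx = nΣx² − (Σx)² = 12·474 − 64² = 5688 − 4096 = 1592
S_yy = nΣy² − (Σy)² = 12·837 − 77² = 10044 − 5929 = 4115
r = S_xy / √(S_xx·S_yy) = -1544 / √(1592·4115) = -1544 / √6551080 = -1544 / 2559.5078 = -0.6032
t = r·√(n−2)/√(1−r²) = -0.6032·√10 / √(1−0.363850) = -1.907486 / 0.797590 = -2.392

-2.392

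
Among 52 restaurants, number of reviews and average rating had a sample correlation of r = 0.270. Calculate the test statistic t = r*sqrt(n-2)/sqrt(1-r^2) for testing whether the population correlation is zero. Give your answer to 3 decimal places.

t = r·√(n−2) / √(1−r²) with r = 0.270, n = 52
  = 0.270·√50 / √(1 − 0.072900)
  = 0.270·7.071068 / 0.962860
  = 1.909188 / 0.962860 = 1.983

1.983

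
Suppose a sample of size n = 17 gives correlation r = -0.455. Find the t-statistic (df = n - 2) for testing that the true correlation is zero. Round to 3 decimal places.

t = r·√(n−2) / √(1−r²) with r = -0.455, n = 17
  = -0.455·√15 / √(1 − 0.207025)
  = -0.455·3.872983 / 0.890491
  = -1.762207 / 0.890491 = -1.979

-1.979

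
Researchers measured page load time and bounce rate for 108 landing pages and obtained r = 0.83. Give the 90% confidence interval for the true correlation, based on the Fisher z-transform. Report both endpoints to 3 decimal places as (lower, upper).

(0.773, 0.874)

z_r = atanh(0.83) = 1.188136;  SE = 1/√(n−3) = 1/√105 = 0.097590
z-limits: 1.188136 ± 1.645·0.097590 = 1.188136 ± 0.160536 = [1.027600, 1.348672]
ρ-limits: (tanh 1.027600, tanh 1.348672) = (0.773, 0.874)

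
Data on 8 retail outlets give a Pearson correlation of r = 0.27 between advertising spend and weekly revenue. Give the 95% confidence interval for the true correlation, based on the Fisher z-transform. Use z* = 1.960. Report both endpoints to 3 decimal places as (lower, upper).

(-0.537, 0.819)

z_r = atanh(0.27) = 0.276864;  SE = 1/√(n−3) = 1/√5 = 0.447214
z-limits: 0.276864 ± 1.960·0.447214 = 0.276864 ± 0.876539 = [-0.599675, 1.153403]
ρ-limits: (tanh -0.599675, tanh 1.153403) = (-0.537, 0.819)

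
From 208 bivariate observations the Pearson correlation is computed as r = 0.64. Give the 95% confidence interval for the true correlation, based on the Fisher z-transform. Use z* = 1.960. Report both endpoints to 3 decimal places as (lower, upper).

(0.552, 0.714)

z_r = atanh(0.64) = 0.758174;  SE = 1/√(n−3) = 1/√205 = 0.069843
z-limits: 0.758174 ± 1.960·0.069843 = 0.758174 ± 0.136892 = [0.621282, 0.895066]
ρ-limits: (tanh 0.621282, tanh 0.895066) = (0.552, 0.714)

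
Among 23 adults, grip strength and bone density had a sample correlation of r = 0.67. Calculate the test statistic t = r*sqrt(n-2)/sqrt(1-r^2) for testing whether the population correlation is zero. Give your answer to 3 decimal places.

4.136

t = r·√(n−2) / √(1−r²) with r = 0.67, n = 23
  = 0.67·√21 / √(1 − 0.4489)
  = 0.67·4.582576 / 0.742361
  = 3.070326 / 0.742361 = 4.136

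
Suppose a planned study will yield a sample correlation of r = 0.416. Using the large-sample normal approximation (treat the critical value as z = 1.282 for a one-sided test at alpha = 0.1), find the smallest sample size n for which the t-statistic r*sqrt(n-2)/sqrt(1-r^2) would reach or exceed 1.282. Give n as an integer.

10

r√(n−2)/√(1−r²) ≥ 1.282  ⇔  n−2 ≥ (1.282)²·(1−r²)/r²
(1−r²)/r² = (1−0.173056)/0.173056 = 4.7785
n ≥ 2 + 1.643524·4.7785 = 2 + 7.8536 = 9.8536
⌈9.8536⌉ = 10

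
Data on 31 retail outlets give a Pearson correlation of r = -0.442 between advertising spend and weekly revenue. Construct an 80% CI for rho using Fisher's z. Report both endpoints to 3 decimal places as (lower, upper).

(-0.615, -0.228)

z_r = atanh(-0.442) = -0.474714;  SE = 1/√(n−3) = 1/√28 = 0.188982
z-limits: -0.474714 ± 1.282·0.188982 = -0.474714 ± 0.242275 = [-0.716989, -0.232439]
ρ-limits: (tanh -0.716989, tanh -0.232439) = (-0.615, -0.228)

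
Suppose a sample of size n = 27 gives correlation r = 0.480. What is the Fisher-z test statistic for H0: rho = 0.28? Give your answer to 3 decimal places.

z_r = atanh(0.480) = 0.522984,  z_0 = atanh(0.28) = 0.287682
SE = 1/√(n−3) = 1/√24 = 0.204124
z = (z_r − z_0)/SE = (0.522984 − 0.287682) / 0.204124 = 0.235302 / 0.204124 = 1.153

1.153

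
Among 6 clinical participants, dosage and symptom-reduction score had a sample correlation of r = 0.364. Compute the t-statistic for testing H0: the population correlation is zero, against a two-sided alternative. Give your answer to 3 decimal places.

0.782

1 − r² = 1 − 0.132496 = 0.867504;  √(1−r²) = 0.931399
√(n−2) = √4 = 2.000000
t = r·√(n−2)/√(1−r²) = 0.364 · 2.000000 / 0.931399 = 0.782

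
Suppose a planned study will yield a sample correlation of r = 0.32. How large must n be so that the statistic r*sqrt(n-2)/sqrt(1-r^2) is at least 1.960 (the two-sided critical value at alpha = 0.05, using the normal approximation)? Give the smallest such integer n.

Need r·√(n−2)/√(1−r²) ≥ 1.960
√(n−2) ≥ 1.960·√(1−0.1024) / 0.32 = 1.960·0.947418 / 0.32 = 5.8029
n−2 ≥ 33.6736  ⇒  n ≥ 35.6736
Smallest integer n = 36

36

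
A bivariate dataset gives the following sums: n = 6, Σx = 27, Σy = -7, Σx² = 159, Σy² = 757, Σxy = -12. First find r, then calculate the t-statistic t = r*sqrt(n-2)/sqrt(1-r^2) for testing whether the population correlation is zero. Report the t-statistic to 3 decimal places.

0.234

Numerator: nΣxy − (Σx)(Σy) = 6·(-12) − (27)(-7) = 117
Denominator: √[(nΣx²−(Σx)²)(nΣy²−(Σy)²)]
  nΣx²−(Σx)² = 6·159 − 729 = 225;  nΣy²−(Σy)² = 6·757 − 49 = 4493
  √(225·4493) = √1010925 = 1005.4477
r = 117 / 1005.4477 = 0.1164
t = r·√(n−2)/√(1−r²) = 0.1164·√4 / √(1−0.013549) = 0.232800 / 0.993202 = 0.234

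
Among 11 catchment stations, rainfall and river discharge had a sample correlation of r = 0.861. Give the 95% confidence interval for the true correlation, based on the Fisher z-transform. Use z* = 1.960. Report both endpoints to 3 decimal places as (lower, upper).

Fisher z: z_r = atanh(r) = ½·ln((1+0.861)/(1−0.861)) = 1.297198
SE(z) = 1/√(n−3) = 1/√8 = 0.353553
95% ⇒ z* = 1.960; margin = 1.960·0.353553 = 0.692964
CI on z-scale: (0.604234, 1.990162)
Back-transform: tanh(0.604234) = 0.540056, tanh(1.990162) = 0.963326

(0.540, 0.963)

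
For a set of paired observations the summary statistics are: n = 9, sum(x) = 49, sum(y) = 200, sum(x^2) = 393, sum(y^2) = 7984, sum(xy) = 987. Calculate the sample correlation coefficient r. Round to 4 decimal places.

-0.1524

Numerator: nΣxy − (Σx)(Σy) = 9·987 − (49)(200) = -917
Denominator: √[(nΣx²−(Σx)²)(nΣy²−(Σy)²)]
  nΣx²−(Σx)² = 9·393 − 2401 = 1136;  nΣy²−(Σy)² = 9·7984 − 40000 = 31856
  √(1136·31856) = √36188416 = 6015.6808
r = -917 / 6015.6808 = -0.1524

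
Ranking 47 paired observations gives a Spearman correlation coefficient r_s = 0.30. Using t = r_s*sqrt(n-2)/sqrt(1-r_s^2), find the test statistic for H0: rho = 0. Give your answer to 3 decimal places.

t = r_s·√(n−2) / √(1−r_s²) with r_s = 0.30, n = 47
  = 0.30·√45 / √(1 − 0.0900)
  = 0.30·6.708204 / 0.953939
  = 2.012461 / 0.953939 = 2.110

2.110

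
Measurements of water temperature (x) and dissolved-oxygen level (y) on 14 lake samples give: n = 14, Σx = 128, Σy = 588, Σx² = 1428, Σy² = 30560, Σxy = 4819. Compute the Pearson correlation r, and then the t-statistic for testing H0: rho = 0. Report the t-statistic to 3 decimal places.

Numerator: nΣxy − (Σx)(Σy) = 14·4819 − (128)(588) = -7798
Denominator: √[(nΣx²−(Σx)²)(nΣy²−(Σy)²)]
  nΣx²−(Σx)² = 14·1428 − 16384 = 3608;  nΣy²−(Σy)² = 14·30560 − 345744 = 82096
  √(3608·82096) = √296202368 = 17210.5307
r = -7798 / 17210.5307 = -0.4531
t = r·√(n−2)/√(1−r²) = -0.4531·√12 / √(1−0.205300) = -1.569584 / 0.891459 = -1.761

-1.761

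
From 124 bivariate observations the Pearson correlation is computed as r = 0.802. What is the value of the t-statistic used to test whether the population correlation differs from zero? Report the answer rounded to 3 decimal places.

14.830

t = r·√(n−2) / √(1−r²) with r = 0.802, n = 124
  = 0.802·√122 / √(1 − 0.643204)
  = 0.802·11.045361 / 0.597324
  = 8.858380 / 0.597324 = 14.830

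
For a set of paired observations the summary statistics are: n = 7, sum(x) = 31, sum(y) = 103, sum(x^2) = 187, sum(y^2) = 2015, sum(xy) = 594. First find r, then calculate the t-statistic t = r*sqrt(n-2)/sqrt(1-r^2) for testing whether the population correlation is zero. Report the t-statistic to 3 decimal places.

4.039

S_xy = nΣxy − ΣxΣy = 7·594 − 31·103 = 4158 − 3193 = 965
S_xx = nΣx² − (Σx)² = 7·187 − 31² = 1309 − 961 = 348
S_yy = nΣy² − (Σy)² = 7·2015 − 103² = 14105 − 10609 = 3496
r = S_xy / √(S_xx·S_yy) = 965 / √(348·3496) = 965 / √1216608 = 965 / 1102.9995 = 0.8749
t = r·√(n−2)/√(1−r²) = 0.8749·√5 / √(1−0.765450) = 1.956336 / 0.484304 = 4.039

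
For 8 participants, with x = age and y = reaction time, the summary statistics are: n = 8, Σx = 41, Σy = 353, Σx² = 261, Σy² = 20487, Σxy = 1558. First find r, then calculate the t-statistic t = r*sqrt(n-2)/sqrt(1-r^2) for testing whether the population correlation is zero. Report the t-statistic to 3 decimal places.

S_xy = nΣxy − ΣxΣy = 8·1558 − 41·353 = 12464 − 14473 = -2009
S_xx = nΣx² − (Σx)² = 8·261 − 41² = 2088 − 1681 = 407
S_yy = nΣy² − (Σy)² = 8·20487 − 353² = 163896 − 124609 = 39287
r = S_xy / √(S_xx·S_yy) = -2009 / √(407·39287) = -2009 / √15989809 = -2009 / 3998.7259 = -0.5024
t = r·√(n−2)/√(1−r²) = -0.5024·√6 / √(1−0.252406) = -1.230624 / 0.864635 = -1.423

-1.423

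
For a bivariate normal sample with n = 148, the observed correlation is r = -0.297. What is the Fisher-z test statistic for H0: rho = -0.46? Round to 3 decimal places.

Fisher z: atanh(-0.297) = -0.306226, atanh(-0.46) = -0.497311
z = (z_r − z_0)·√(n−3) = (-0.306226 − (-0.497311))·√145 = 0.191085 · 12.041595 = 2.301

2.301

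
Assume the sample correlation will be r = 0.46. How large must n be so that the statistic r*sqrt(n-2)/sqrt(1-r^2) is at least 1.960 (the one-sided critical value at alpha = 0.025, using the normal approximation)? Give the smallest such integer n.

r√(n−2)/√(1−r²) ≥ 1.960  ⇔  n−2 ≥ (1.960)²·(1−r²)/r²
(1−r²)/r² = (1−0.2116)/0.2116 = 3.7259
n ≥ 2 + 3.8416·3.7259 = 2 + 14.3134 = 16.3134
⌈16.3134⌉ = 17

17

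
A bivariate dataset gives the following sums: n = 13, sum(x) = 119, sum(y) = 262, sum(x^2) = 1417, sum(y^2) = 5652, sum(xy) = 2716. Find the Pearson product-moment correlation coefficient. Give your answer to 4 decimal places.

0.9103

S_xy = nΣxy − ΣxΣy = 13·2716 − 119·262 = 35308 − 31178 = 4130
S_xx = nΣx² − (Σx)² = 13·1417 − 119² = 18421 − 14161 = 4260
S_yy = nΣy² − (Σy)² = 13·5652 − 262² = 73476 − 68644 = 4832
r = S_xy / √(S_xx·S_yy) = 4130 / √(4260·4832) = 4130 / √20584320 = 4130 / 4536.9946 = 0.9103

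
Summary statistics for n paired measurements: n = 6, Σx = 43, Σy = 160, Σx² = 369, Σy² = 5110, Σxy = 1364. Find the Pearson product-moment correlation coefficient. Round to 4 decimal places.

0.9595

S_xy = nΣxy − ΣxΣy = 6·1364 − 43·160 = 8184 − 6880 = 1304
S_xx = nΣx² − (Σx)² = 6·369 − 43² = 2214 − 1849 = 365
S_yy = nΣy² − (Σy)² = 6·5110 − 160² = 30660 − 25600 = 5060
r = S_xy / √(S_xx·S_yy) = 1304 / √(365·5060) = 1304 / √1846900 = 1304 / 1359.0070 = 0.9595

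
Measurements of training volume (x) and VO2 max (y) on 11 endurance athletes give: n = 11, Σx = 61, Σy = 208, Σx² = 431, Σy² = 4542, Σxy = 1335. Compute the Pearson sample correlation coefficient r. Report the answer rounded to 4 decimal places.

0.7640

S_xy = nΣxy − ΣxΣy = 11·1335 − 61·208 = 14685 − 12688 = 1997
S_xx = nΣx² − (Σx)² = 11·431 − 61² = 4741 − 3721 = 1020
S_yy = nΣy² − (Σy)² = 11·4542 − 208² = 49962 − 43264 = 6698
r = S_xy / √(S_xx·S_yy) = 1997 / √(1020·6698) = 1997 / √6831960 = 1997 / 2613.8018 = 0.7640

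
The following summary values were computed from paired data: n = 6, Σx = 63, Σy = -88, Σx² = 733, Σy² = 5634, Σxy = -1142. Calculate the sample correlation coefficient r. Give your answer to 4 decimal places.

Numerator: nΣxy − (Σx)(Σy) = 6·(-1142) − (63)(-88) = -1308
Denominator: √[(nΣx²−(Σx)²)(nΣy²−(Σy)²)]
  nΣx²−(Σx)² = 6·733 − 3969 = 429;  nΣy²−(Σy)² = 6·5634 − 7744 = 26060
  √(429·26060) = √11179740 = 3343.6118
r = -1308 / 3343.6118 = -0.3912

-0.3912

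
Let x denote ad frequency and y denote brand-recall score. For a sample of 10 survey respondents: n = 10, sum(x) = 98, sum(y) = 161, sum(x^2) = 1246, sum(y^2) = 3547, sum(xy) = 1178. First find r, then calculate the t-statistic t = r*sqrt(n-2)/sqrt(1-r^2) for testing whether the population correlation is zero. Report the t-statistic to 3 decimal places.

S_xy = nΣxy − ΣxΣy = 10·1178 − 98·161 = 11780 − 15778 = -3998
S_xx = nΣx² − (Σx)² = 10·1246 − 98² = 12460 − 9604 = 2856
S_yy = nΣy² − (Σy)² = 10·3547 − 161² = 35470 − 25921 = 9549
r = S_xy / √(S_xx·S_yy) = -3998 / √(2856·9549) = -3998 / √27271944 = -3998 / 5222.2547 = -0.7656
t = r·√(n−2)/√(1−r²) = -0.7656·√8 / √(1−0.586143) = -2.165444 / 0.643317 = -3.366

-3.366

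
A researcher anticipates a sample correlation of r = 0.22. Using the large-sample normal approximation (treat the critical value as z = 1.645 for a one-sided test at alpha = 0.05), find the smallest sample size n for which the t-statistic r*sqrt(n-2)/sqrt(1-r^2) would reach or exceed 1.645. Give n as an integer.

Need r·√(n−2)/√(1−r²) ≥ 1.645
√(n−2) ≥ 1.645·√(1−0.0484) / 0.22 = 1.645·0.975500 / 0.22 = 7.2941
n−2 ≥ 53.2039  ⇒  n ≥ 55.2039
Smallest integer n = 56

56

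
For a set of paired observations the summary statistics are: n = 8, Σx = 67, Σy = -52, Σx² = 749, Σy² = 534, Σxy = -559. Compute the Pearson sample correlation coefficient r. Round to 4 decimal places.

S_xy = nΣxy − ΣxΣy = 8·(-559) − 67·(-52) = -4472 − (-3484) = -988
S_xx = nΣx² − (Σx)² = 8·749 − 67² = 5992 − 4489 = 1503
S_yy = nΣy² − (Σy)² = 8·534 − (-52)² = 4272 − 2704 = 1568
r = S_xy / √(S_xx·S_yy) = -988 / √(1503·1568) = -988 / √2356704 = -988 / 1535.1560 = -0.6436

-0.6436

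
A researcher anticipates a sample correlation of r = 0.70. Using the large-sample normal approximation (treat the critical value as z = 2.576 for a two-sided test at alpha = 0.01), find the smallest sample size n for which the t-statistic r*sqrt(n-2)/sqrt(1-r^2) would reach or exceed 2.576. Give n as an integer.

Need r·√(n−2)/√(1−r²) ≥ 2.576
√(n−2) ≥ 2.576·√(1−0.4900) / 0.70 = 2.576·0.714143 / 0.70 = 2.6280
n−2 ≥ 6.9064  ⇒  n ≥ 8.9064
Smallest integer n = 9

9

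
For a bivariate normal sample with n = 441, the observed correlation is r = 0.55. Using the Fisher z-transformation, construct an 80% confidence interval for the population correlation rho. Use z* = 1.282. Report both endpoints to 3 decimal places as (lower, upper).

(0.506, 0.591)

z_r = atanh(0.55) = 0.618381;  SE = 1/√(n−3) = 1/√438 = 0.047782
z-limits: 0.618381 ± 1.282·0.047782 = 0.618381 ± 0.061257 = [0.557124, 0.679638]
ρ-limits: (tanh 0.557124, tanh 0.679638) = (0.506, 0.591)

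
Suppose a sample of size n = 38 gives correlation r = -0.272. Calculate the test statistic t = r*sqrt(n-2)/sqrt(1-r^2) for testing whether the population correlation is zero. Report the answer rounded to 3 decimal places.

-1.696

t = r·√(n−2) / √(1−r²) with r = -0.272, n = 38
  = -0.272·√36 / √(1 − 0.073984)
  = -0.272·6.000000 / 0.962297
  = -1.632000 / 0.962297 = -1.696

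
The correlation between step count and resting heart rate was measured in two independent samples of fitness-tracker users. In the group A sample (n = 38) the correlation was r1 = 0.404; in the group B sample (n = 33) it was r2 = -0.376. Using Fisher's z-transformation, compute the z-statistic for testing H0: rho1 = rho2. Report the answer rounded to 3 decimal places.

3.311

Fisher z-transforms: z1 = atanh(0.404) = 0.428420, z2 = atanh(-0.376) = -0.395393; difference d = 0.823813
Var(d) = 1/35 + 1/30 = 0.0285714 + 0.0333333 = 0.0619047
z = d/√Var(d) = 0.823813 / √0.0619047 = 0.823813 / 0.248807 = 3.311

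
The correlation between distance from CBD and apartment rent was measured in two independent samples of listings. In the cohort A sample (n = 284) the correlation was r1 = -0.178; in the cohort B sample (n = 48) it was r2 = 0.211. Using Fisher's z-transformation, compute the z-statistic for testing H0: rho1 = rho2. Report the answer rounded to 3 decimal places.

Fisher z-transforms: z1 = atanh(-0.178) = -0.179916, z2 = atanh(0.211) = 0.214218; difference d = -0.394134
Var(d) = 1/281 + 1/45 = 0.0035587 + 0.0222222 = 0.0257809
z = d/√Var(d) = -0.394134 / √0.0257809 = -0.394134 / 0.160564 = -2.455

-2.455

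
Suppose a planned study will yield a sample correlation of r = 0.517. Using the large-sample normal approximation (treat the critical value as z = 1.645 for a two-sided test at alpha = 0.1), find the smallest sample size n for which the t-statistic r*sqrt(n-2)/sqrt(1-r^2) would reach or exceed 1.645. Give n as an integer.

10

Need r·√(n−2)/√(1−r²) ≥ 1.645
√(n−2) ≥ 1.645·√(1−0.267289) / 0.517 = 1.645·0.855985 / 0.517 = 2.7236
n−2 ≥ 7.4180  ⇒  n ≥ 9.4180
Smallest integer n = 10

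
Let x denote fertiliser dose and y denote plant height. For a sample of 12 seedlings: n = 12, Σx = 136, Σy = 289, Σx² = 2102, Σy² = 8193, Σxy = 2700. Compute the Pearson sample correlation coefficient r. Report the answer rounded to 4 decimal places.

-0.6920

S_xy = nΣxy − ΣxΣy = 12·2700 − 136·289 = 32400 − 39304 = -6904
S_xx = nΣx² − (Σx)² = 12·2102 − 136² = 25224 − 18496 = 6728
S_yy = nΣy² − (Σy)² = 12·8193 − 289² = 98316 − 83521 = 14795
r = S_xy / √(S_xx·S_yy) = -6904 / √(6728·14795) = -6904 / √99540760 = -6904 / 9977.0116 = -0.6920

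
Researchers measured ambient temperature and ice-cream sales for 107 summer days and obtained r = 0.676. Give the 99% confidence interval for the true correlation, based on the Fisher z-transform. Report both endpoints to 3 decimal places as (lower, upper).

(0.515, 0.791)

z_r = atanh(0.676) = 0.821711;  SE = 1/√(n−3) = 1/√104 = 0.098058
z-limits: 0.821711 ± 2.576·0.098058 = 0.821711 ± 0.252597 = [0.569114, 1.074308]
ρ-limits: (tanh 0.569114, tanh 1.074308) = (0.515, 0.791)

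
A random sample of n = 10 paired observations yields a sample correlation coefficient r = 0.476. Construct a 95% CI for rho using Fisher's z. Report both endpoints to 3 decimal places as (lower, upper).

(-0.219, 0.851)

Fisher z: z_r = atanh(r) = ½·ln((1+0.476)/(1−0.476)) = 0.517800
SE(z) = 1/√(n−3) = 1/√7 = 0.377964
95% ⇒ z* = 1.960; margin = 1.960·0.377964 = 0.740809
CI on z-scale: (-0.223009, 1.258609)
Back-transform: tanh(-0.223009) = -0.219384, tanh(1.258609) = 0.850680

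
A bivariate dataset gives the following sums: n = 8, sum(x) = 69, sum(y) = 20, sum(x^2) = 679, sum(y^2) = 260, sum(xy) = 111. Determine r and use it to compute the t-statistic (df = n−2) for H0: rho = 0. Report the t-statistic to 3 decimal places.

-1.281

S_xy = nΣxy − ΣxΣy = 8·111 − 69·20 = 888 − 1380 = -492
S_xx = nΣx² − (Σx)² = 8·679 − 69² = 5432 − 4761 = 671
S_yy = nΣy² − (Σy)² = 8·260 − 20² = 2080 − 400 = 1680
r = S_xy / √(S_xx·S_yy) = -492 / √(671·1680) = -492 / √1127280 = -492 / 1061.7344 = -0.4634
t = r·√(n−2)/√(1−r²) = -0.4634·√6 / √(1−0.214740) = -1.135094 / 0.886149 = -1.281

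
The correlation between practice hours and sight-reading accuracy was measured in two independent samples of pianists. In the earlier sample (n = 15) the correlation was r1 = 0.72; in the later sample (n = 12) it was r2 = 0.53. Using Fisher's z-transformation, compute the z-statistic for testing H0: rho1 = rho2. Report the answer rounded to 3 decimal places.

Fisher z-transforms: z1 = atanh(0.72) = 0.907645, z2 = atanh(0.53) = 0.590145; difference d = 0.317500
Var(d) = 1/12 + 1/9 = 0.0833333 + 0.1111111 = 0.1944444
z = d/√Var(d) = 0.317500 / √0.1944444 = 0.317500 / 0.440959 = 0.720

0.720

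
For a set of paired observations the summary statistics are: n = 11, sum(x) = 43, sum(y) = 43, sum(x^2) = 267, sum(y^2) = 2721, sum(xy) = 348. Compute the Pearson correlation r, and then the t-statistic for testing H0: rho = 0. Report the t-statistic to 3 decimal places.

1.150

S_xy = nΣxy − ΣxΣy = 11·348 − 43·43 = 3828 − 1849 = 1979
S_xx = nΣx² − (Σx)² = 11·267 − 43² = 2937 − 1849 = 1088
S_yy = nΣy² − (Σy)² = 11·2721 − 43² = 29931 − 1849 = 28082
r = S_xy / √(S_xx·S_yy) = 1979 / √(1088·28082) = 1979 / √30553216 = 1979 / 5527.4964 = 0.3580
t = r·√(n−2)/√(1−r²) = 0.3580·√9 / √(1−0.128164) = 1.074000 / 0.933722 = 1.150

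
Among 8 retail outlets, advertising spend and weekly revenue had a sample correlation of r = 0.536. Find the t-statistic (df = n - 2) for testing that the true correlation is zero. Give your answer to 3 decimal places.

1 − r² = 1 − 0.287296 = 0.712704;  √(1−r²) = 0.844218
√(n−2) = √6 = 2.449490
t = r·√(n−2)/√(1−r²) = 0.536 · 2.449490 / 0.844218 = 1.555

1.555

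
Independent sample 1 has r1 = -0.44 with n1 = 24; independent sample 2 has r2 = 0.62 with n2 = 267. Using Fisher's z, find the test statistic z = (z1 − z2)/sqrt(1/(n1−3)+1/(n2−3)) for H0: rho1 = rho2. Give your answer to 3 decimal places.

z1 = atanh(-0.44) = -0.472231,  z2 = atanh(0.62) = 0.725005
SE = √(1/(n1−3) + 1/(n2−3)) = √(1/21 + 1/264) = √(0.0476190 + 0.0037879) = √0.0514069 = 0.226731
z = (z1 − z2)/SE = (-0.472231 − 0.725005) / 0.226731 = -1.197236 / 0.226731 = -5.280

-5.280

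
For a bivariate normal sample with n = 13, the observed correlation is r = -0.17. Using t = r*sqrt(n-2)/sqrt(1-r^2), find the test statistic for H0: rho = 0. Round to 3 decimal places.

1 − r² = 1 − 0.0289 = 0.9711;  √(1−r²) = 0.985444
√(n−2) = √11 = 3.316625
t = r·√(n−2)/√(1−r²) = -0.17 · 3.316625 / 0.985444 = -0.572

-0.572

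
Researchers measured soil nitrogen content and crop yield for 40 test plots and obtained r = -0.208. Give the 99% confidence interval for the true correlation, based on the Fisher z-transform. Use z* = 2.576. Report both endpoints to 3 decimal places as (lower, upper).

(-0.561, 0.209)

Fisher z: z_r = atanh(r) = ½·ln((1+(-0.208))/(1−(-0.208))) = -0.211080
SE(z) = 1/√(n−3) = 1/√37 = 0.164399
99% ⇒ z* = 2.576; margin = 2.576·0.164399 = 0.423492
CI on z-scale: (-0.634572, 0.212412)
Back-transform: tanh(-0.634572) = -0.561192, tanh(0.212412) = 0.209274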